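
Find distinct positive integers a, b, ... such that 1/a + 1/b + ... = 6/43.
1/8 + 1/69 + 1/23736

Greedy algorithm:
6/43: ceiling(43/6) = 8, use 1/8
5/344: ceiling(344/5) = 69, use 1/69
1/23736: ceiling(23736/1) = 23736, use 1/23736
Result: 6/43 = 1/8 + 1/69 + 1/23736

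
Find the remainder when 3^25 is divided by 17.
14

Repeated squaring. Binary of 25 = 11001.
3^1 ≡ 3 (mod 17); 3^2 ≡ 9 (mod 17); 3^4 ≡ 13 (mod 17); 3^8 ≡ 16 (mod 17); 3^16 ≡ 1 (mod 17)
3^25 = 3^1 × 3^8 × 3^16 ≡ 14 (mod 17)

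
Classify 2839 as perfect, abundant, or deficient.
deficient

Proper divisors of 2839: sum = 1 + 17 + 167 = 185
Since 185 < 2839, 2839 is deficient.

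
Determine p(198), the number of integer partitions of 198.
3345365983698

p(n) counts ways to write n as a sum of positive integers (order ignored).
Euler's pentagonal recurrence: p(k) = p(k-1) + p(k-2) - p(k-5) - p(k-7) + p(k-12) + p(k-15) - ... (offsets j(3j∓1)/2, signs ++--, p(0)=1, p(<0)=0).
DP table for k = 0..197: p(0)=1, p(1)=1, p(2)=2, p(3)=3, p(4)=5, p(5)=7, p(6)=11, p(7)=15, p(8)=22, p(9)=30, p(10)=42, p(11)=56, p(12)=77, p(13)=101, p(14)=135, p(15)=176, p(16)=231, p(17)=297, p(18)=385, p(19)=490, p(20)=627, p(21)=792, p(22)=1002, p(23)=1255, p(24)=1575, p(25)=1958, p(26)=2436, p(27)=3010, p(28)=3718, p(29)=4565, p(30)=5604, p(31)=6842, p(32)=8349, p(33)=10143, p(34)=12310, p(35)=14883, p(36)=17977, p(37)=21637, p(38)=26015, p(39)=31185, p(40)=37338, p(41)=44583, p(42)=53174, p(43)=63261, p(44)=75175, p(45)=89134, p(46)=105558, p(47)=124754, p(48)=147273, p(49)=173525, p(50)=204226, p(51)=239943, p(52)=281589, p(53)=329931, p(54)=386155, p(55)=451276, p(56)=526823, p(57)=614154, p(58)=715220, p(59)=831820, p(60)=966467, p(61)=1121505, p(62)=1300156, p(63)=1505499, p(64)=1741630, p(65)=2012558, p(66)=2323520, p(67)=2679689, p(68)=3087735, p(69)=3554345, p(70)=4087968, p(71)=4697205, p(72)=5392783, p(73)=6185689, p(74)=7089500, p(75)=8118264, p(76)=9289091, p(77)=10619863, p(78)=12132164, p(79)=13848650, p(80)=15796476, p(81)=18004327, p(82)=20506255, p(83)=23338469, p(84)=26543660, p(85)=30167357, p(86)=34262962, p(87)=38887673, p(88)=44108109, p(89)=49995925, p(90)=56634173, p(91)=64112359, p(92)=72533807, p(93)=82010177, p(94)=92669720, p(95)=104651419, p(96)=118114304, p(97)=133230930, p(98)=150198136, p(99)=169229875, p(100)=190569292, p(101)=214481126, p(102)=241265379, p(103)=271248950, p(104)=304801365, p(105)=342325709, p(106)=384276336, p(107)=431149389, p(108)=483502844, p(109)=541946240, p(110)=607163746, p(111)=679903203, p(112)=761002156, p(113)=851376628, p(114)=952050665, p(115)=1064144451, p(116)=1188908248, p(117)=1327710076, p(118)=1482074143, p(119)=1653668665, p(120)=1844349560, p(121)=2056148051, p(122)=2291320912, p(123)=2552338241, p(124)=2841940500, p(125)=3163127352, p(126)=3519222692, p(127)=3913864295, p(128)=4351078600, p(129)=4835271870, p(130)=5371315400, p(131)=5964539504, p(132)=6620830889, p(133)=7346629512, p(134)=8149040695, p(135)=9035836076, p(136)=10015581680, p(137)=11097645016, p(138)=12292341831, p(139)=13610949895, p(140)=15065878135, p(141)=16670689208, p(142)=18440293320, p(143)=20390982757, p(144)=22540654445, p(145)=24908858009, p(146)=27517052599, p(147)=30388671978, p(148)=33549419497, p(149)=37027355200, p(150)=40853235313, p(151)=45060624582, p(152)=49686288421, p(153)=54770336324, p(154)=60356673280, p(155)=66493182097, p(156)=73232243759, p(157)=80630964769, p(158)=88751778802, p(159)=97662728555, p(160)=107438159466, p(161)=118159068427, p(162)=129913904637, p(163)=142798995930, p(164)=156919475295, p(165)=172389800255, p(166)=189334822579, p(167)=207890420102, p(168)=228204732751, p(169)=250438925115, p(170)=274768617130, p(171)=301384802048, p(172)=330495499613, p(173)=362326859895, p(174)=397125074750, p(175)=435157697830, p(176)=476715857290, p(177)=522115831195, p(178)=571701605655, p(179)=625846753120, p(180)=684957390936, p(181)=749474411781, p(182)=819876908323, p(183)=896684817527, p(184)=980462880430, p(185)=1071823774337, p(186)=1171432692373, p(187)=1280011042268, p(188)=1398341745571, p(189)=1527273599625, p(190)=1667727404093, p(191)=1820701100652, p(192)=1987276856363, p(193)=2168627105469, p(194)=2366022741845, p(195)=2580840212973, p(196)=2814570987591, p(197)=3068829878530.
Final step: p(198) = p(197) + p(196) - p(193) - p(191) + p(186) + p(183) - p(176) - p(172) + p(163) + p(158) - p(147) - p(141) + p(128) + p(121) - p(106) - p(98) + p(81) + p(72) - p(53) - p(43) + p(22) + p(11)
= 3068829878530 + 2814570987591 - 2168627105469 - 1820701100652 + 1171432692373 + 896684817527 - 476715857290 - 330495499613 + 142798995930 + 88751778802 - 30388671978 - 16670689208 + 4351078600 + 2056148051 - 384276336 - 150198136 + 18004327 + 5392783 - 329931 - 63261 + 1002 + 56
= 3345365983698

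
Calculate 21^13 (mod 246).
87

Repeated squaring. Binary of 13 = 1101.
21^1 ≡ 21 (mod 246); 21^2 ≡ 195 (mod 246); 21^4 ≡ 141 (mod 246); 21^8 ≡ 201 (mod 246)
21^13 = 21^1 × 21^4 × 21^8 ≡ 87 (mod 246)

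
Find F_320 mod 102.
99

Matrix identity: Q^n = [[F_(n+1), F_n], [F_n, F_(n-1)]] with Q = [[1,1],[1,0]].
n = 320 = 101000000₂. Square-and-multiply, entries mod 102:
Q^1 = [[1,1],[1,0]]
Q^2 = (Q^1)² = [[2,1],[1,1]]
Q^5 = (Q^2)²·Q = [[8,5],[5,3]]
Q^10 = (Q^5)² = [[89,55],[55,34]]
Q^20 = (Q^10)² = [[32,33],[33,101]]
Q^40 = (Q^20)² = [[73,3],[3,70]]
Q^80 = (Q^40)² = [[34,21],[21,13]]
Q^160 = (Q^80)² = [[67,69],[69,100]]
Q^320 = (Q^160)² = [[70,99],[99,73]]
F_320 mod 102 = Q^320[0][1] = 99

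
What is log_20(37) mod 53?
42

Baby-step giant-step with step n = ⌈√53⌉ = 8.
Baby steps 20^j mod 53 (j:value) for j=0..7: 0:1, 1:20, 2:29, 3:50, 4:46, 5:19, 6:9, 7:21.
Giant-step multiplier: 20^(-8) ≡ 20^(52-8) = 20^44 ≡ 13 (mod 53).
Giant steps γ_i = 37·13^i mod 53: γ_0=37, γ_1=4, γ_2=52, γ_3=40, γ_4=43, γ_5=29 (in table at j=2).
x = i·n + j = 5·8 + 2 = 42.
Check: 20^42 ≡ 37 (mod 53).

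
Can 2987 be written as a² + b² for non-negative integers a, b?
Not possible

Factorization: 2987 = 29 × 103
By Fermat: n is sum of two squares iff every prime p ≡ 3 (mod 4) appears to even power.
Prime(s) ≡ 3 (mod 4) with odd exponent: [(103, 1)]
Therefore 2987 cannot be expressed as a² + b².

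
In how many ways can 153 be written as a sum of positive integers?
54770336324

p(n) counts ways to write n as a sum of positive integers (order ignored).
Euler's pentagonal recurrence: p(k) = p(k-1) + p(k-2) - p(k-5) - p(k-7) + p(k-12) + p(k-15) - ... (offsets j(3j∓1)/2, signs ++--, p(0)=1, p(<0)=0).
DP table for k = 0..152: p(0)=1, p(1)=1, p(2)=2, p(3)=3, p(4)=5, p(5)=7, p(6)=11, p(7)=15, p(8)=22, p(9)=30, p(10)=42, p(11)=56, p(12)=77, p(13)=101, p(14)=135, p(15)=176, p(16)=231, p(17)=297, p(18)=385, p(19)=490, p(20)=627, p(21)=792, p(22)=1002, p(23)=1255, p(24)=1575, p(25)=1958, p(26)=2436, p(27)=3010, p(28)=3718, p(29)=4565, p(30)=5604, p(31)=6842, p(32)=8349, p(33)=10143, p(34)=12310, p(35)=14883, p(36)=17977, p(37)=21637, p(38)=26015, p(39)=31185, p(40)=37338, p(41)=44583, p(42)=53174, p(43)=63261, p(44)=75175, p(45)=89134, p(46)=105558, p(47)=124754, p(48)=147273, p(49)=173525, p(50)=204226, p(51)=239943, p(52)=281589, p(53)=329931, p(54)=386155, p(55)=451276, p(56)=526823, p(57)=614154, p(58)=715220, p(59)=831820, p(60)=966467, p(61)=1121505, p(62)=1300156, p(63)=1505499, p(64)=1741630, p(65)=2012558, p(66)=2323520, p(67)=2679689, p(68)=3087735, p(69)=3554345, p(70)=4087968, p(71)=4697205, p(72)=5392783, p(73)=6185689, p(74)=7089500, p(75)=8118264, p(76)=9289091, p(77)=10619863, p(78)=12132164, p(79)=13848650, p(80)=15796476, p(81)=18004327, p(82)=20506255, p(83)=23338469, p(84)=26543660, p(85)=30167357, p(86)=34262962, p(87)=38887673, p(88)=44108109, p(89)=49995925, p(90)=56634173, p(91)=64112359, p(92)=72533807, p(93)=82010177, p(94)=92669720, p(95)=104651419, p(96)=118114304, p(97)=133230930, p(98)=150198136, p(99)=169229875, p(100)=190569292, p(101)=214481126, p(102)=241265379, p(103)=271248950, p(104)=304801365, p(105)=342325709, p(106)=384276336, p(107)=431149389, p(108)=483502844, p(109)=541946240, p(110)=607163746, p(111)=679903203, p(112)=761002156, p(113)=851376628, p(114)=952050665, p(115)=1064144451, p(116)=1188908248, p(117)=1327710076, p(118)=1482074143, p(119)=1653668665, p(120)=1844349560, p(121)=2056148051, p(122)=2291320912, p(123)=2552338241, p(124)=2841940500, p(125)=3163127352, p(126)=3519222692, p(127)=3913864295, p(128)=4351078600, p(129)=4835271870, p(130)=5371315400, p(131)=5964539504, p(132)=6620830889, p(133)=7346629512, p(134)=8149040695, p(135)=9035836076, p(136)=10015581680, p(137)=11097645016, p(138)=12292341831, p(139)=13610949895, p(140)=15065878135, p(141)=16670689208, p(142)=18440293320, p(143)=20390982757, p(144)=22540654445, p(145)=24908858009, p(146)=27517052599, p(147)=30388671978, p(148)=33549419497, p(149)=37027355200, p(150)=40853235313, p(151)=45060624582, p(152)=49686288421.
Final step: p(153) = p(152) + p(151) - p(148) - p(146) + p(141) + p(138) - p(131) - p(127) + p(118) + p(113) - p(102) - p(96) + p(83) + p(76) - p(61) - p(53) + p(36) + p(27) - p(8)
= 49686288421 + 45060624582 - 33549419497 - 27517052599 + 16670689208 + 12292341831 - 5964539504 - 3913864295 + 1482074143 + 851376628 - 241265379 - 118114304 + 23338469 + 9289091 - 1121505 - 329931 + 17977 + 3010 - 22
= 54770336324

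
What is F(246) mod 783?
224

Matrix identity: Q^n = [[F_(n+1), F_n], [F_n, F_(n-1)]] with Q = [[1,1],[1,0]].
n = 246 = 11110110₂. Square-and-multiply, entries mod 783:
Q^1 = [[1,1],[1,0]]
Q^3 = (Q^1)²·Q = [[3,2],[2,1]]
Q^7 = (Q^3)²·Q = [[21,13],[13,8]]
Q^15 = (Q^7)²·Q = [[204,610],[610,377]]
Q^30 = (Q^15)² = [[292,494],[494,581]]
Q^61 = (Q^30)²·Q = [[269,440],[440,612]]
Q^123 = (Q^61)²·Q = [[579,524],[524,55]]
Q^246 = (Q^123)² = [[643,224],[224,419]]
F_246 mod 783 = Q^246[0][1] = 224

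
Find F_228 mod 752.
144

Matrix identity: Q^n = [[F_(n+1), F_n], [F_n, F_(n-1)]] with Q = [[1,1],[1,0]].
n = 228 = 11100100₂. Square-and-multiply, entries mod 752:
Q^1 = [[1,1],[1,0]]
Q^3 = (Q^1)²·Q = [[3,2],[2,1]]
Q^7 = (Q^3)²·Q = [[21,13],[13,8]]
Q^14 = (Q^7)² = [[610,377],[377,233]]
Q^28 = (Q^14)² = [[613,467],[467,146]]
Q^57 = (Q^28)²·Q = [[39,530],[530,261]]
Q^114 = (Q^57)² = [[421,328],[328,93]]
Q^228 = (Q^114)² = [[569,144],[144,425]]
F_228 mod 752 = Q^228[0][1] = 144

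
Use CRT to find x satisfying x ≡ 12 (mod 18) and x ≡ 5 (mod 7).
12

Using Chinese Remainder Theorem:
M = 18 × 7 = 126
M1 = 7, M2 = 18
y1 = 7^(-1) mod 18 = 13
y2 = 18^(-1) mod 7 = 2
x = (12×7×13 + 5×18×2) mod 126 = 12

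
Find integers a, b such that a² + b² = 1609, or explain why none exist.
3² + 40² (a=3, b=40)

Factorization: 1609 = 1609
By Fermat: n is sum of two squares iff every prime p ≡ 3 (mod 4) appears to even power.
All primes ≡ 3 (mod 4) appear to even power.
Search a = 0, 1, 2, … for 1609 - a² a perfect square: first hit at a = 3: 1609 - 9 = 1600 = 40².
1609 = 3² + 40² = 9 + 1600 ✓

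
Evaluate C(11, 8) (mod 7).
4

Using Lucas' theorem:
Write n=11 and k=8 in base 7:
n in base 7: [1, 4]
k in base 7: [1, 1]
C(11,8) mod 7 = ∏ C(n_i, k_i) mod 7
Digit binomials (mod 7): C(1,1) = 1; C(4,1) = 4
Product: 1 × 4 = 4 ≡ 4 (mod 7)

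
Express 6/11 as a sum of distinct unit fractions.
1/2 + 1/22

Greedy algorithm:
6/11: ceiling(11/6) = 2, use 1/2
1/22: ceiling(22/1) = 22, use 1/22
Result: 6/11 = 1/2 + 1/22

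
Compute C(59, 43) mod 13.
10

Using Lucas' theorem:
Write n=59 and k=43 in base 13:
n in base 13: [4, 7]
k in base 13: [3, 4]
C(59,43) mod 13 = ∏ C(n_i, k_i) mod 13
Digit binomials (mod 13): C(4,3) = 4; C(7,4) = 35 ≡ 9
Product: 4 × 9 = 36 ≡ 10 (mod 13)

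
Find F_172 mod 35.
4

Matrix identity: Q^n = [[F_(n+1), F_n], [F_n, F_(n-1)]] with Q = [[1,1],[1,0]].
n = 172 = 10101100₂. Square-and-multiply, entries mod 35:
Q^1 = [[1,1],[1,0]]
Q^2 = (Q^1)² = [[2,1],[1,1]]
Q^5 = (Q^2)²·Q = [[8,5],[5,3]]
Q^10 = (Q^5)² = [[19,20],[20,34]]
Q^21 = (Q^10)²·Q = [[1,26],[26,10]]
Q^43 = (Q^21)²·Q = [[18,12],[12,6]]
Q^86 = (Q^43)² = [[13,8],[8,5]]
Q^172 = (Q^86)² = [[23,4],[4,19]]
F_172 mod 35 = Q^172[0][1] = 4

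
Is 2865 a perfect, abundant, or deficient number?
deficient

Proper divisors of 2865: sum = 1 + 3 + 5 + 15 + 191 + 573 + 955 = 1743
Since 1743 < 2865, 2865 is deficient.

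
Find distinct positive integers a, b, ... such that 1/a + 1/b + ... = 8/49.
1/7 + 1/49

Greedy algorithm:
8/49: ceiling(49/8) = 7, use 1/7
1/49: ceiling(49/1) = 49, use 1/49
Result: 8/49 = 1/7 + 1/49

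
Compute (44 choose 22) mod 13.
0

Using Lucas' theorem:
Write n=44 and k=22 in base 13:
n in base 13: [3, 5]
k in base 13: [1, 9]
C(44,22) mod 13 = ∏ C(n_i, k_i) mod 13
Digit binomials (mod 13): C(3,1) = 3; C(5,9) = 0 (k_i > n_i)
Product: 3 × 0 = 0 ≡ 0 (mod 13)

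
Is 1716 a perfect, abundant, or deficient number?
abundant

Proper divisors of 1716: sum = 1 + 2 + 3 + 4 + 6 + 11 + 12 + 13 + ... + 286 + 429 + 572 + 858 (23 divisors) = 2988
Since 2988 > 1716, 1716 is abundant.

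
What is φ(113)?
112

113 = 113
φ(n) = n × ∏(1 - 1/p) for each prime p dividing n
φ(113) = 113 × (1 - 1/113) = 112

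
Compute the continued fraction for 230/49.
[4; 1, 2, 3, 1, 3]

Euclidean algorithm steps:
230 = 4 × 49 + 34
49 = 1 × 34 + 15
34 = 2 × 15 + 4
15 = 3 × 4 + 3
4 = 1 × 3 + 1
3 = 3 × 1 + 0
Continued fraction: [4; 1, 2, 3, 1, 3]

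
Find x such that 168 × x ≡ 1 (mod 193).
54

gcd(168, 193) = 1, so the inverse exists.
Extended Euclidean algorithm on (193, 168):
193 = 1 × 168 + 25  ⟹  25 = (1)·193 + (-1)·168
168 = 6 × 25 + 18  ⟹  18 = (-6)·193 + (7)·168
25 = 1 × 18 + 7  ⟹  7 = (7)·193 + (-8)·168
18 = 2 × 7 + 4  ⟹  4 = (-20)·193 + (23)·168
7 = 1 × 4 + 3  ⟹  3 = (27)·193 + (-31)·168
4 = 1 × 3 + 1  ⟹  1 = (-47)·193 + (54)·168
So (54)·168 ≡ 1 (mod 193), i.e. 168^(-1) ≡ 54 (mod 193).
Check: 168 × 54 = 9072 ≡ 1 (mod 193)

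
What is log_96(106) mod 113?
80

Baby-step giant-step with step n = ⌈√113⌉ = 11.
Baby steps 96^j mod 113 (j:value) for j=0..10: 0:1, 1:96, 2:63, 3:59, 4:14, 5:101, 6:91, 7:35, 8:83, 9:58, 10:31.
Giant-step multiplier: 96^(-11) ≡ 96^(112-11) = 96^101 ≡ 3 (mod 113).
Giant steps γ_i = 106·3^i mod 113: γ_0=106, γ_1=92, γ_2=50, γ_3=37, γ_4=111, γ_5=107, γ_6=95, γ_7=59 (in table at j=3).
x = i·n + j = 7·11 + 3 = 80.
Check: 96^80 ≡ 106 (mod 113).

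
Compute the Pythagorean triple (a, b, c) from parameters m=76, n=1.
(5775, 152, 5777)

Euclid's formula: a = m² - n², b = 2mn, c = m² + n²
m = 76, n = 1
a = 76² - 1² = 5776 - 1 = 5775
b = 2 × 76 × 1 = 152
c = 76² + 1² = 5776 + 1 = 5777
Verification: 5775² + 152² = 33350625 + 23104 = 33373729 = 5777² ✓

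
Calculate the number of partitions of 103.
271248950

p(n) counts ways to write n as a sum of positive integers (order ignored).
Euler's pentagonal recurrence: p(k) = p(k-1) + p(k-2) - p(k-5) - p(k-7) + p(k-12) + p(k-15) - ... (offsets j(3j∓1)/2, signs ++--, p(0)=1, p(<0)=0).
DP table for k = 0..102: p(0)=1, p(1)=1, p(2)=2, p(3)=3, p(4)=5, p(5)=7, p(6)=11, p(7)=15, p(8)=22, p(9)=30, p(10)=42, p(11)=56, p(12)=77, p(13)=101, p(14)=135, p(15)=176, p(16)=231, p(17)=297, p(18)=385, p(19)=490, p(20)=627, p(21)=792, p(22)=1002, p(23)=1255, p(24)=1575, p(25)=1958, p(26)=2436, p(27)=3010, p(28)=3718, p(29)=4565, p(30)=5604, p(31)=6842, p(32)=8349, p(33)=10143, p(34)=12310, p(35)=14883, p(36)=17977, p(37)=21637, p(38)=26015, p(39)=31185, p(40)=37338, p(41)=44583, p(42)=53174, p(43)=63261, p(44)=75175, p(45)=89134, p(46)=105558, p(47)=124754, p(48)=147273, p(49)=173525, p(50)=204226, p(51)=239943, p(52)=281589, p(53)=329931, p(54)=386155, p(55)=451276, p(56)=526823, p(57)=614154, p(58)=715220, p(59)=831820, p(60)=966467, p(61)=1121505, p(62)=1300156, p(63)=1505499, p(64)=1741630, p(65)=2012558, p(66)=2323520, p(67)=2679689, p(68)=3087735, p(69)=3554345, p(70)=4087968, p(71)=4697205, p(72)=5392783, p(73)=6185689, p(74)=7089500, p(75)=8118264, p(76)=9289091, p(77)=10619863, p(78)=12132164, p(79)=13848650, p(80)=15796476, p(81)=18004327, p(82)=20506255, p(83)=23338469, p(84)=26543660, p(85)=30167357, p(86)=34262962, p(87)=38887673, p(88)=44108109, p(89)=49995925, p(90)=56634173, p(91)=64112359, p(92)=72533807, p(93)=82010177, p(94)=92669720, p(95)=104651419, p(96)=118114304, p(97)=133230930, p(98)=150198136, p(99)=169229875, p(100)=190569292, p(101)=214481126, p(102)=241265379.
Final step: p(103) = p(102) + p(101) - p(98) - p(96) + p(91) + p(88) - p(81) - p(77) + p(68) + p(63) - p(52) - p(46) + p(33) + p(26) - p(11) - p(3)
= 241265379 + 214481126 - 150198136 - 118114304 + 64112359 + 44108109 - 18004327 - 10619863 + 3087735 + 1505499 - 281589 - 105558 + 10143 + 2436 - 56 - 3
= 271248950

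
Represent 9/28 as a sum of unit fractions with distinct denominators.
1/4 + 1/14

Greedy algorithm:
9/28: ceiling(28/9) = 4, use 1/4
1/14: ceiling(14/1) = 14, use 1/14
Result: 9/28 = 1/4 + 1/14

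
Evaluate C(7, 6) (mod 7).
0

Using Lucas' theorem:
Write n=7 and k=6 in base 7:
n in base 7: [1, 0]
k in base 7: [0, 6]
C(7,6) mod 7 = ∏ C(n_i, k_i) mod 7
Digit binomials (mod 7): C(1,0) = 1; C(0,6) = 0 (k_i > n_i)
Product: 1 × 0 = 0 ≡ 0 (mod 7)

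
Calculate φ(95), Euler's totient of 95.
72

95 = 5 × 19
φ(n) = n × ∏(1 - 1/p) for each prime p dividing n
φ(95) = 95 × (1 - 1/5) × (1 - 1/19) = 72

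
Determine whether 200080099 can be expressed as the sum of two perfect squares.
Not possible

Factorization: 200080099 = 89 × 131^3
By Fermat: n is sum of two squares iff every prime p ≡ 3 (mod 4) appears to even power.
Prime(s) ≡ 3 (mod 4) with odd exponent: [(131, 3)]
Therefore 200080099 cannot be expressed as a² + b².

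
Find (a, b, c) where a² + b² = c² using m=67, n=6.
(4453, 804, 4525)

Euclid's formula: a = m² - n², b = 2mn, c = m² + n²
m = 67, n = 6
a = 67² - 6² = 4489 - 36 = 4453
b = 2 × 67 × 6 = 804
c = 67² + 6² = 4489 + 36 = 4525
Verification: 4453² + 804² = 19829209 + 646416 = 20475625 = 4525² ✓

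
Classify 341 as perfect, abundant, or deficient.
deficient

Proper divisors of 341: sum = 1 + 11 + 31 = 43
Since 43 < 341, 341 is deficient.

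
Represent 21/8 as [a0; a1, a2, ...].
[2; 1, 1, 1, 2]

Euclidean algorithm steps:
21 = 2 × 8 + 5
8 = 1 × 5 + 3
5 = 1 × 3 + 2
3 = 1 × 2 + 1
2 = 2 × 1 + 0
Continued fraction: [2; 1, 1, 1, 2]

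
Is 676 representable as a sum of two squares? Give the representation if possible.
0² + 26² (a=0, b=26)

Factorization: 676 = 2^2 × 13^2
By Fermat: n is sum of two squares iff every prime p ≡ 3 (mod 4) appears to even power.
All primes ≡ 3 (mod 4) appear to even power.
Search a = 0, 1, 2, … for 676 - a² a perfect square: first hit at a = 0: 676 - 0 = 676 = 26².
676 = 0² + 26² = 0 + 676 ✓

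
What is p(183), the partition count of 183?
896684817527

p(n) counts ways to write n as a sum of positive integers (order ignored).
Euler's pentagonal recurrence: p(k) = p(k-1) + p(k-2) - p(k-5) - p(k-7) + p(k-12) + p(k-15) - ... (offsets j(3j∓1)/2, signs ++--, p(0)=1, p(<0)=0).
DP table for k = 0..182: p(0)=1, p(1)=1, p(2)=2, p(3)=3, p(4)=5, p(5)=7, p(6)=11, p(7)=15, p(8)=22, p(9)=30, p(10)=42, p(11)=56, p(12)=77, p(13)=101, p(14)=135, p(15)=176, p(16)=231, p(17)=297, p(18)=385, p(19)=490, p(20)=627, p(21)=792, p(22)=1002, p(23)=1255, p(24)=1575, p(25)=1958, p(26)=2436, p(27)=3010, p(28)=3718, p(29)=4565, p(30)=5604, p(31)=6842, p(32)=8349, p(33)=10143, p(34)=12310, p(35)=14883, p(36)=17977, p(37)=21637, p(38)=26015, p(39)=31185, p(40)=37338, p(41)=44583, p(42)=53174, p(43)=63261, p(44)=75175, p(45)=89134, p(46)=105558, p(47)=124754, p(48)=147273, p(49)=173525, p(50)=204226, p(51)=239943, p(52)=281589, p(53)=329931, p(54)=386155, p(55)=451276, p(56)=526823, p(57)=614154, p(58)=715220, p(59)=831820, p(60)=966467, p(61)=1121505, p(62)=1300156, p(63)=1505499, p(64)=1741630, p(65)=2012558, p(66)=2323520, p(67)=2679689, p(68)=3087735, p(69)=3554345, p(70)=4087968, p(71)=4697205, p(72)=5392783, p(73)=6185689, p(74)=7089500, p(75)=8118264, p(76)=9289091, p(77)=10619863, p(78)=12132164, p(79)=13848650, p(80)=15796476, p(81)=18004327, p(82)=20506255, p(83)=23338469, p(84)=26543660, p(85)=30167357, p(86)=34262962, p(87)=38887673, p(88)=44108109, p(89)=49995925, p(90)=56634173, p(91)=64112359, p(92)=72533807, p(93)=82010177, p(94)=92669720, p(95)=104651419, p(96)=118114304, p(97)=133230930, p(98)=150198136, p(99)=169229875, p(100)=190569292, p(101)=214481126, p(102)=241265379, p(103)=271248950, p(104)=304801365, p(105)=342325709, p(106)=384276336, p(107)=431149389, p(108)=483502844, p(109)=541946240, p(110)=607163746, p(111)=679903203, p(112)=761002156, p(113)=851376628, p(114)=952050665, p(115)=1064144451, p(116)=1188908248, p(117)=1327710076, p(118)=1482074143, p(119)=1653668665, p(120)=1844349560, p(121)=2056148051, p(122)=2291320912, p(123)=2552338241, p(124)=2841940500, p(125)=3163127352, p(126)=3519222692, p(127)=3913864295, p(128)=4351078600, p(129)=4835271870, p(130)=5371315400, p(131)=5964539504, p(132)=6620830889, p(133)=7346629512, p(134)=8149040695, p(135)=9035836076, p(136)=10015581680, p(137)=11097645016, p(138)=12292341831, p(139)=13610949895, p(140)=15065878135, p(141)=16670689208, p(142)=18440293320, p(143)=20390982757, p(144)=22540654445, p(145)=24908858009, p(146)=27517052599, p(147)=30388671978, p(148)=33549419497, p(149)=37027355200, p(150)=40853235313, p(151)=45060624582, p(152)=49686288421, p(153)=54770336324, p(154)=60356673280, p(155)=66493182097, p(156)=73232243759, p(157)=80630964769, p(158)=88751778802, p(159)=97662728555, p(160)=107438159466, p(161)=118159068427, p(162)=129913904637, p(163)=142798995930, p(164)=156919475295, p(165)=172389800255, p(166)=189334822579, p(167)=207890420102, p(168)=228204732751, p(169)=250438925115, p(170)=274768617130, p(171)=301384802048, p(172)=330495499613, p(173)=362326859895, p(174)=397125074750, p(175)=435157697830, p(176)=476715857290, p(177)=522115831195, p(178)=571701605655, p(179)=625846753120, p(180)=684957390936, p(181)=749474411781, p(182)=819876908323.
Final step: p(183) = p(182) + p(181) - p(178) - p(176) + p(171) + p(168) - p(161) - p(157) + p(148) + p(143) - p(132) - p(126) + p(113) + p(106) - p(91) - p(83) + p(66) + p(57) - p(38) - p(28) + p(7)
= 819876908323 + 749474411781 - 571701605655 - 476715857290 + 301384802048 + 228204732751 - 118159068427 - 80630964769 + 33549419497 + 20390982757 - 6620830889 - 3519222692 + 851376628 + 384276336 - 64112359 - 23338469 + 2323520 + 614154 - 26015 - 3718 + 15
= 896684817527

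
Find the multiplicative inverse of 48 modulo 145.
142

gcd(48, 145) = 1, so the inverse exists.
Extended Euclidean algorithm on (145, 48):
145 = 3 × 48 + 1  ⟹  1 = (1)·145 + (-3)·48
So (-3)·48 ≡ 1 (mod 145), i.e. 48^(-1) ≡ -3 ≡ 142 (mod 145).
Check: 48 × 142 = 6816 ≡ 1 (mod 145)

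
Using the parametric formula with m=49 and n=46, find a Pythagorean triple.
(285, 4508, 4517)

Euclid's formula: a = m² - n², b = 2mn, c = m² + n²
m = 49, n = 46
a = 49² - 46² = 2401 - 2116 = 285
b = 2 × 49 × 46 = 4508
c = 49² + 46² = 2401 + 2116 = 4517
Verification: 285² + 4508² = 81225 + 20322064 = 20403289 = 4517² ✓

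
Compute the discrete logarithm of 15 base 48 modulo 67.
12

Baby-step giant-step with step n = ⌈√67⌉ = 9.
Baby steps 48^j mod 67 (j:value) for j=0..8: 0:1, 1:48, 2:26, 3:42, 4:6, 5:20, 6:22, 7:51, 8:36.
Giant-step multiplier: 48^(-9) ≡ 48^(66-9) = 48^57 ≡ 43 (mod 67).
Giant steps γ_i = 15·43^i mod 67: γ_0=15, γ_1=42 (in table at j=3).
x = i·n + j = 1·9 + 3 = 12.
Check: 48^12 ≡ 15 (mod 67).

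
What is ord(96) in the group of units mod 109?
108

109 is prime, so ord(96) divides φ(109) = 108.
Divisors of 108: 1, 2, 3, 4, 6, 9, 12, 18, 27, 36, 54, 108.
Repeated squaring: 96^1 ≡ 96, 96^2 ≡ 60, 96^4 ≡ 3, 96^8 ≡ 9, 96^16 ≡ 81, 96^32 ≡ 21, 96^64 ≡ 5 (mod 109).
Test 96^d mod 109 for each divisor d in increasing order:
96^1 ≡ 96
96^2 ≡ 60
96^3 = 96^2·96^1 ≡ 92
96^4 ≡ 3
96^6 = 96^4·96^2 ≡ 71
96^9 = 96^8·96^1 ≡ 101
96^12 = 96^8·96^4 ≡ 27
96^18 = 96^16·96^2 ≡ 64
96^27 = 96^16·96^8·96^2·96^1 ≡ 33
96^36 = 96^32·96^4 ≡ 63
96^54 = 96^32·96^16·96^4·96^2 ≡ 108
96^108 = 96^64·96^32·96^8·96^4 ≡ 1  ← first divisor giving 1
The order is 108.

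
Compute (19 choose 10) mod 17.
0

Using Lucas' theorem:
Write n=19 and k=10 in base 17:
n in base 17: [1, 2]
k in base 17: [0, 10]
C(19,10) mod 17 = ∏ C(n_i, k_i) mod 17
Digit binomials (mod 17): C(1,0) = 1; C(2,10) = 0 (k_i > n_i)
Product: 1 × 0 = 0 ≡ 0 (mod 17)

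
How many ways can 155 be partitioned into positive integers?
66493182097

p(n) counts ways to write n as a sum of positive integers (order ignored).
Euler's pentagonal recurrence: p(k) = p(k-1) + p(k-2) - p(k-5) - p(k-7) + p(k-12) + p(k-15) - ... (offsets j(3j∓1)/2, signs ++--, p(0)=1, p(<0)=0).
DP table for k = 0..154: p(0)=1, p(1)=1, p(2)=2, p(3)=3, p(4)=5, p(5)=7, p(6)=11, p(7)=15, p(8)=22, p(9)=30, p(10)=42, p(11)=56, p(12)=77, p(13)=101, p(14)=135, p(15)=176, p(16)=231, p(17)=297, p(18)=385, p(19)=490, p(20)=627, p(21)=792, p(22)=1002, p(23)=1255, p(24)=1575, p(25)=1958, p(26)=2436, p(27)=3010, p(28)=3718, p(29)=4565, p(30)=5604, p(31)=6842, p(32)=8349, p(33)=10143, p(34)=12310, p(35)=14883, p(36)=17977, p(37)=21637, p(38)=26015, p(39)=31185, p(40)=37338, p(41)=44583, p(42)=53174, p(43)=63261, p(44)=75175, p(45)=89134, p(46)=105558, p(47)=124754, p(48)=147273, p(49)=173525, p(50)=204226, p(51)=239943, p(52)=281589, p(53)=329931, p(54)=386155, p(55)=451276, p(56)=526823, p(57)=614154, p(58)=715220, p(59)=831820, p(60)=966467, p(61)=1121505, p(62)=1300156, p(63)=1505499, p(64)=1741630, p(65)=2012558, p(66)=2323520, p(67)=2679689, p(68)=3087735, p(69)=3554345, p(70)=4087968, p(71)=4697205, p(72)=5392783, p(73)=6185689, p(74)=7089500, p(75)=8118264, p(76)=9289091, p(77)=10619863, p(78)=12132164, p(79)=13848650, p(80)=15796476, p(81)=18004327, p(82)=20506255, p(83)=23338469, p(84)=26543660, p(85)=30167357, p(86)=34262962, p(87)=38887673, p(88)=44108109, p(89)=49995925, p(90)=56634173, p(91)=64112359, p(92)=72533807, p(93)=82010177, p(94)=92669720, p(95)=104651419, p(96)=118114304, p(97)=133230930, p(98)=150198136, p(99)=169229875, p(100)=190569292, p(101)=214481126, p(102)=241265379, p(103)=271248950, p(104)=304801365, p(105)=342325709, p(106)=384276336, p(107)=431149389, p(108)=483502844, p(109)=541946240, p(110)=607163746, p(111)=679903203, p(112)=761002156, p(113)=851376628, p(114)=952050665, p(115)=1064144451, p(116)=1188908248, p(117)=1327710076, p(118)=1482074143, p(119)=1653668665, p(120)=1844349560, p(121)=2056148051, p(122)=2291320912, p(123)=2552338241, p(124)=2841940500, p(125)=3163127352, p(126)=3519222692, p(127)=3913864295, p(128)=4351078600, p(129)=4835271870, p(130)=5371315400, p(131)=5964539504, p(132)=6620830889, p(133)=7346629512, p(134)=8149040695, p(135)=9035836076, p(136)=10015581680, p(137)=11097645016, p(138)=12292341831, p(139)=13610949895, p(140)=15065878135, p(141)=16670689208, p(142)=18440293320, p(143)=20390982757, p(144)=22540654445, p(145)=24908858009, p(146)=27517052599, p(147)=30388671978, p(148)=33549419497, p(149)=37027355200, p(150)=40853235313, p(151)=45060624582, p(152)=49686288421, p(153)=54770336324, p(154)=60356673280.
Final step: p(155) = p(154) + p(153) - p(150) - p(148) + p(143) + p(140) - p(133) - p(129) + p(120) + p(115) - p(104) - p(98) + p(85) + p(78) - p(63) - p(55) + p(38) + p(29) - p(10) - p(0)
= 60356673280 + 54770336324 - 40853235313 - 33549419497 + 20390982757 + 15065878135 - 7346629512 - 4835271870 + 1844349560 + 1064144451 - 304801365 - 150198136 + 30167357 + 12132164 - 1505499 - 451276 + 26015 + 4565 - 42 - 1
= 66493182097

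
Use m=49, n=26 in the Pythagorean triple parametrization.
(1725, 2548, 3077)

Euclid's formula: a = m² - n², b = 2mn, c = m² + n²
m = 49, n = 26
a = 49² - 26² = 2401 - 676 = 1725
b = 2 × 49 × 26 = 2548
c = 49² + 26² = 2401 + 676 = 3077
Verification: 1725² + 2548² = 2975625 + 6492304 = 9467929 = 3077² ✓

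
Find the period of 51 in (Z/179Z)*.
89

179 is prime, so ord(51) divides φ(179) = 178.
Divisors of 178: 1, 2, 89, 178.
Repeated squaring: 51^1 ≡ 51, 51^2 ≡ 95, 51^4 ≡ 75, 51^8 ≡ 76, 51^16 ≡ 48, 51^32 ≡ 156, 51^64 ≡ 171, 51^128 ≡ 64 (mod 179).
Test 51^d mod 179 for each divisor d in increasing order:
51^1 ≡ 51
51^2 ≡ 95
51^89 = 51^64·51^16·51^8·51^1 ≡ 1  ← first divisor giving 1
The order is 89.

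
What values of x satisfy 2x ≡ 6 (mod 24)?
x ≡ 3 (mod 12)

gcd(2, 24) = 2, which divides 6, so solutions exist.
Divide through by 2: x ≡ 3 (mod 12).
The coefficient of x is now 1, so x ≡ 3 (mod 12).
Check: 2 × 3 = 6 ≡ 6 (mod 24).
x ≡ 3 (mod 12), giving 2 solutions mod 24.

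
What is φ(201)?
132

201 = 3 × 67
φ(n) = n × ∏(1 - 1/p) for each prime p dividing n
φ(201) = 201 × (1 - 1/3) × (1 - 1/67) = 132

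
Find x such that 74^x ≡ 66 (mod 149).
25

Baby-step giant-step with step n = ⌈√149⌉ = 13.
Baby steps 74^j mod 149 (j:value) for j=0..12: 0:1, 1:74, 2:112, 3:93, 4:28, 5:135, 6:7, 7:71, 8:39, 9:55, 10:47, 11:51, 12:49.
Giant-step multiplier: 74^(-13) ≡ 74^(148-13) = 74^135 ≡ 3 (mod 149).
Giant steps γ_i = 66·3^i mod 149: γ_0=66, γ_1=49 (in table at j=12).
x = i·n + j = 1·13 + 12 = 25.
Check: 74^25 ≡ 66 (mod 149).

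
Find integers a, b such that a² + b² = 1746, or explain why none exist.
15² + 39² (a=15, b=39)

Factorization: 1746 = 2 × 3^2 × 97
By Fermat: n is sum of two squares iff every prime p ≡ 3 (mod 4) appears to even power.
All primes ≡ 3 (mod 4) appear to even power.
Search a = 0, 1, 2, … for 1746 - a² a perfect square: first hit at a = 15: 1746 - 225 = 1521 = 39².
1746 = 15² + 39² = 225 + 1521 ✓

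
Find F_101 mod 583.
331

Matrix identity: Q^n = [[F_(n+1), F_n], [F_n, F_(n-1)]] with Q = [[1,1],[1,0]].
n = 101 = 1100101₂. Square-and-multiply, entries mod 583:
Q^1 = [[1,1],[1,0]]
Q^3 = (Q^1)²·Q = [[3,2],[2,1]]
Q^6 = (Q^3)² = [[13,8],[8,5]]
Q^12 = (Q^6)² = [[233,144],[144,89]]
Q^25 = (Q^12)²·Q = [[129,401],[401,311]]
Q^50 = (Q^25)² = [[210,374],[374,419]]
Q^101 = (Q^50)²·Q = [[45,331],[331,297]]
F_101 mod 583 = Q^101[0][1] = 331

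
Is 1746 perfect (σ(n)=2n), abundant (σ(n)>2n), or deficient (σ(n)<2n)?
abundant

Proper divisors of 1746: sum = 1 + 2 + 3 + 6 + 9 + 18 + 97 + 194 + 291 + 582 + 873 = 2076
Since 2076 > 1746, 1746 is abundant.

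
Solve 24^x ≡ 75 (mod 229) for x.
20

Baby-step giant-step with step n = ⌈√229⌉ = 16.
Baby steps 24^j mod 229 (j:value) for j=0..15: 0:1, 1:24, 2:118, 3:84, 4:184, 5:65, 6:186, 7:113, 8:193, 9:52, 10:103, 11:182, 12:17, 13:179, 14:174, 15:54.
Giant-step multiplier: 24^(-16) ≡ 24^(228-16) = 24^212 ≡ 91 (mod 229).
Giant steps γ_i = 75·91^i mod 229: γ_0=75, γ_1=184 (in table at j=4).
x = i·n + j = 1·16 + 4 = 20.
Check: 24^20 ≡ 75 (mod 229).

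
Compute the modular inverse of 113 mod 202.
59

gcd(113, 202) = 1, so the inverse exists.
Extended Euclidean algorithm on (202, 113):
202 = 1 × 113 + 89  ⟹  89 = (1)·202 + (-1)·113
113 = 1 × 89 + 24  ⟹  24 = (-1)·202 + (2)·113
89 = 3 × 24 + 17  ⟹  17 = (4)·202 + (-7)·113
24 = 1 × 17 + 7  ⟹  7 = (-5)·202 + (9)·113
17 = 2 × 7 + 3  ⟹  3 = (14)·202 + (-25)·113
7 = 2 × 3 + 1  ⟹  1 = (-33)·202 + (59)·113
So (59)·113 ≡ 1 (mod 202), i.e. 113^(-1) ≡ 59 (mod 202).
Check: 113 × 59 = 6667 ≡ 1 (mod 202)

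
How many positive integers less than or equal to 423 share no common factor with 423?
276

423 = 3^2 × 47
φ(n) = n × ∏(1 - 1/p) for each prime p dividing n
φ(423) = 423 × (1 - 1/3) × (1 - 1/47) = 276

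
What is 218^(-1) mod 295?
272

gcd(218, 295) = 1, so the inverse exists.
Extended Euclidean algorithm on (295, 218):
295 = 1 × 218 + 77  ⟹  77 = (1)·295 + (-1)·218
218 = 2 × 77 + 64  ⟹  64 = (-2)·295 + (3)·218
77 = 1 × 64 + 13  ⟹  13 = (3)·295 + (-4)·218
64 = 4 × 13 + 12  ⟹  12 = (-14)·295 + (19)·218
13 = 1 × 12 + 1  ⟹  1 = (17)·295 + (-23)·218
So (-23)·218 ≡ 1 (mod 295), i.e. 218^(-1) ≡ -23 ≡ 272 (mod 295).
Check: 218 × 272 = 59296 ≡ 1 (mod 295)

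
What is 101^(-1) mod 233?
30

gcd(101, 233) = 1, so the inverse exists.
Extended Euclidean algorithm on (233, 101):
233 = 2 × 101 + 31  ⟹  31 = (1)·233 + (-2)·101
101 = 3 × 31 + 8  ⟹  8 = (-3)·233 + (7)·101
31 = 3 × 8 + 7  ⟹  7 = (10)·233 + (-23)·101
8 = 1 × 7 + 1  ⟹  1 = (-13)·233 + (30)·101
So (30)·101 ≡ 1 (mod 233), i.e. 101^(-1) ≡ 30 (mod 233).
Check: 101 × 30 = 3030 ≡ 1 (mod 233)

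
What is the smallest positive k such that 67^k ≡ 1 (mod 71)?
70

71 is prime, so ord(67) divides φ(71) = 70.
Divisors of 70: 1, 2, 5, 7, 10, 14, 35, 70.
Repeated squaring: 67^1 ≡ 67, 67^2 ≡ 16, 67^4 ≡ 43, 67^8 ≡ 3, 67^16 ≡ 9, 67^32 ≡ 10, 67^64 ≡ 29 (mod 71).
Test 67^d mod 71 for each divisor d in increasing order:
67^1 ≡ 67
67^2 ≡ 16
67^5 = 67^4·67^1 ≡ 41
67^7 = 67^4·67^2·67^1 ≡ 17
67^10 = 67^8·67^2 ≡ 48
67^14 = 67^8·67^4·67^2 ≡ 5
67^35 = 67^32·67^2·67^1 ≡ 70
67^70 = 67^64·67^4·67^2 ≡ 1  ← first divisor giving 1
The order is 70.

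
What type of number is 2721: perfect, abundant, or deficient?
deficient

Proper divisors of 2721: sum = 1 + 3 + 907 = 911
Since 911 < 2721, 2721 is deficient.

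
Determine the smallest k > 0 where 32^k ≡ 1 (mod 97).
48

97 is prime, so ord(32) divides φ(97) = 96.
Divisors of 96: 1, 2, 3, 4, 6, 8, 12, 16, 24, 32, 48, 96.
Repeated squaring: 32^1 ≡ 32, 32^2 ≡ 54, 32^4 ≡ 6, 32^8 ≡ 36, 32^16 ≡ 35, 32^32 ≡ 61, 32^64 ≡ 35 (mod 97).
Test 32^d mod 97 for each divisor d in increasing order:
32^1 ≡ 32
32^2 ≡ 54
32^3 = 32^2·32^1 ≡ 79
32^4 ≡ 6
32^6 = 32^4·32^2 ≡ 33
32^8 ≡ 36
32^12 = 32^8·32^4 ≡ 22
32^16 ≡ 35
32^24 = 32^16·32^8 ≡ 96
32^32 ≡ 61
32^48 = 32^32·32^16 ≡ 1  ← first divisor giving 1
The order is 48.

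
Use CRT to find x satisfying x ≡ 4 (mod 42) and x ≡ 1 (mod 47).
424

Using Chinese Remainder Theorem:
M = 42 × 47 = 1974
M1 = 47, M2 = 42
y1 = 47^(-1) mod 42 = 17
y2 = 42^(-1) mod 47 = 28
x = (4×47×17 + 1×42×28) mod 1974 = 424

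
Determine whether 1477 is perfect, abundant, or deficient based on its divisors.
deficient

Proper divisors of 1477: sum = 1 + 7 + 211 = 219
Since 219 < 1477, 1477 is deficient.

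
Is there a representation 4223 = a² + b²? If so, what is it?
Not possible

Factorization: 4223 = 41 × 103
By Fermat: n is sum of two squares iff every prime p ≡ 3 (mod 4) appears to even power.
Prime(s) ≡ 3 (mod 4) with odd exponent: [(103, 1)]
Therefore 4223 cannot be expressed as a² + b².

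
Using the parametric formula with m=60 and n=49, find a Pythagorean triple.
(1199, 5880, 6001)

Euclid's formula: a = m² - n², b = 2mn, c = m² + n²
m = 60, n = 49
a = 60² - 49² = 3600 - 2401 = 1199
b = 2 × 60 × 49 = 5880
c = 60² + 49² = 3600 + 2401 = 6001
Verification: 1199² + 5880² = 1437601 + 34574400 = 36012001 = 6001² ✓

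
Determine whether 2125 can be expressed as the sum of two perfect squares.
3² + 46² (a=3, b=46)

Factorization: 2125 = 5^3 × 17
By Fermat: n is sum of two squares iff every prime p ≡ 3 (mod 4) appears to even power.
All primes ≡ 3 (mod 4) appear to even power.
Search a = 0, 1, 2, … for 2125 - a² a perfect square: first hit at a = 3: 2125 - 9 = 2116 = 46².
2125 = 3² + 46² = 9 + 2116 ✓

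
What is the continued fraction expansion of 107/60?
[1; 1, 3, 1, 1, 1, 1, 2]

Euclidean algorithm steps:
107 = 1 × 60 + 47
60 = 1 × 47 + 13
47 = 3 × 13 + 8
13 = 1 × 8 + 5
8 = 1 × 5 + 3
5 = 1 × 3 + 2
3 = 1 × 2 + 1
2 = 2 × 1 + 0
Continued fraction: [1; 1, 3, 1, 1, 1, 1, 2]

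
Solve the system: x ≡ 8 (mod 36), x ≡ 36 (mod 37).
332

Using Chinese Remainder Theorem:
M = 36 × 37 = 1332
M1 = 37, M2 = 36
y1 = 37^(-1) mod 36 = 1
y2 = 36^(-1) mod 37 = 36
x = (8×37×1 + 36×36×36) mod 1332 = 332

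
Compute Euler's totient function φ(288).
96

288 = 2^5 × 3^2
φ(n) = n × ∏(1 - 1/p) for each prime p dividing n
φ(288) = 288 × (1 - 1/2) × (1 - 1/3) = 96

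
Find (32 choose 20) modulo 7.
0

Using Lucas' theorem:
Write n=32 and k=20 in base 7:
n in base 7: [4, 4]
k in base 7: [2, 6]
C(32,20) mod 7 = ∏ C(n_i, k_i) mod 7
Digit binomials (mod 7): C(4,2) = 6; C(4,6) = 0 (k_i > n_i)
Product: 6 × 0 = 0 ≡ 0 (mod 7)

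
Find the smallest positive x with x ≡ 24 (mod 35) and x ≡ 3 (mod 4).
59

Using Chinese Remainder Theorem:
M = 35 × 4 = 140
M1 = 4, M2 = 35
y1 = 4^(-1) mod 35 = 9
y2 = 35^(-1) mod 4 = 3
x = (24×4×9 + 3×35×3) mod 140 = 59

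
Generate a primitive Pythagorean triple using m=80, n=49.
(3999, 7840, 8801)

Euclid's formula: a = m² - n², b = 2mn, c = m² + n²
m = 80, n = 49
a = 80² - 49² = 6400 - 2401 = 3999
b = 2 × 80 × 49 = 7840
c = 80² + 49² = 6400 + 2401 = 8801
Verification: 3999² + 7840² = 15992001 + 61465600 = 77457601 = 8801² ✓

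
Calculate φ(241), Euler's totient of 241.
240

241 = 241
φ(n) = n × ∏(1 - 1/p) for each prime p dividing n
φ(241) = 241 × (1 - 1/241) = 240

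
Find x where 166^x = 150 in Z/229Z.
185

Baby-step giant-step with step n = ⌈√229⌉ = 16.
Baby steps 166^j mod 229 (j:value) for j=0..15: 0:1, 1:166, 2:76, 3:21, 4:51, 5:222, 6:212, 7:155, 8:82, 9:101, 10:49, 11:119, 12:60, 13:113, 14:209, 15:115.
Giant-step multiplier: 166^(-16) ≡ 166^(228-16) = 166^212 ≡ 149 (mod 229).
Giant steps γ_i = 150·149^i mod 229: γ_0=150, γ_1=137, γ_2=32, γ_3=188, γ_4=74, γ_5=34, γ_6=28, γ_7=50, γ_8=122, γ_9=87, γ_10=139, γ_11=101 (in table at j=9).
x = i·n + j = 11·16 + 9 = 185.
Check: 166^185 ≡ 150 (mod 229).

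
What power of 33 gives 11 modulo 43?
24

Baby-step giant-step with step n = ⌈√43⌉ = 7.
Baby steps 33^j mod 43 (j:value) for j=0..6: 0:1, 1:33, 2:14, 3:32, 4:24, 5:18, 6:35.
Giant-step multiplier: 33^(-7) ≡ 33^(42-7) = 33^35 ≡ 7 (mod 43).
Giant steps γ_i = 11·7^i mod 43: γ_0=11, γ_1=34, γ_2=23, γ_3=32 (in table at j=3).
x = i·n + j = 3·7 + 3 = 24.
Check: 33^24 ≡ 11 (mod 43).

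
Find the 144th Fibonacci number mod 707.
497

Matrix identity: Q^n = [[F_(n+1), F_n], [F_n, F_(n-1)]] with Q = [[1,1],[1,0]].
n = 144 = 10010000₂. Square-and-multiply, entries mod 707:
Q^1 = [[1,1],[1,0]]
Q^2 = (Q^1)² = [[2,1],[1,1]]
Q^4 = (Q^2)² = [[5,3],[3,2]]
Q^9 = (Q^4)²·Q = [[55,34],[34,21]]
Q^18 = (Q^9)² = [[646,463],[463,183]]
Q^36 = (Q^18)² = [[334,633],[633,408]]
Q^72 = (Q^36)² = [[377,238],[238,139]]
Q^144 = (Q^72)² = [[106,497],[497,316]]
F_144 mod 707 = Q^144[0][1] = 497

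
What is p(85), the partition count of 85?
30167357

p(n) counts ways to write n as a sum of positive integers (order ignored).
Euler's pentagonal recurrence: p(k) = p(k-1) + p(k-2) - p(k-5) - p(k-7) + p(k-12) + p(k-15) - ... (offsets j(3j∓1)/2, signs ++--, p(0)=1, p(<0)=0).
DP table for k = 0..84: p(0)=1, p(1)=1, p(2)=2, p(3)=3, p(4)=5, p(5)=7, p(6)=11, p(7)=15, p(8)=22, p(9)=30, p(10)=42, p(11)=56, p(12)=77, p(13)=101, p(14)=135, p(15)=176, p(16)=231, p(17)=297, p(18)=385, p(19)=490, p(20)=627, p(21)=792, p(22)=1002, p(23)=1255, p(24)=1575, p(25)=1958, p(26)=2436, p(27)=3010, p(28)=3718, p(29)=4565, p(30)=5604, p(31)=6842, p(32)=8349, p(33)=10143, p(34)=12310, p(35)=14883, p(36)=17977, p(37)=21637, p(38)=26015, p(39)=31185, p(40)=37338, p(41)=44583, p(42)=53174, p(43)=63261, p(44)=75175, p(45)=89134, p(46)=105558, p(47)=124754, p(48)=147273, p(49)=173525, p(50)=204226, p(51)=239943, p(52)=281589, p(53)=329931, p(54)=386155, p(55)=451276, p(56)=526823, p(57)=614154, p(58)=715220, p(59)=831820, p(60)=966467, p(61)=1121505, p(62)=1300156, p(63)=1505499, p(64)=1741630, p(65)=2012558, p(66)=2323520, p(67)=2679689, p(68)=3087735, p(69)=3554345, p(70)=4087968, p(71)=4697205, p(72)=5392783, p(73)=6185689, p(74)=7089500, p(75)=8118264, p(76)=9289091, p(77)=10619863, p(78)=12132164, p(79)=13848650, p(80)=15796476, p(81)=18004327, p(82)=20506255, p(83)=23338469, p(84)=26543660.
Final step: p(85) = p(84) + p(83) - p(80) - p(78) + p(73) + p(70) - p(63) - p(59) + p(50) + p(45) - p(34) - p(28) + p(15) + p(8)
= 26543660 + 23338469 - 15796476 - 12132164 + 6185689 + 4087968 - 1505499 - 831820 + 204226 + 89134 - 12310 - 3718 + 176 + 22
= 30167357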